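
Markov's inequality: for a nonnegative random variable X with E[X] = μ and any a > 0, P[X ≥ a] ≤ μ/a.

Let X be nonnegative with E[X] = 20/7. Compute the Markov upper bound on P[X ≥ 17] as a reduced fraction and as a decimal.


μ = E[X] = 20/7, a = 17.
Markov: P[X ≥ 17] ≤ μ/a = (20/7)/17 = 20/119.
Numerically: ≈ 0.168067.
(Since a = 17 > μ = 2.857143, the bound 20/119 is < 1 and informative.)

P[X ≥ 17] ≤ 20/119 ≈ 0.168067.


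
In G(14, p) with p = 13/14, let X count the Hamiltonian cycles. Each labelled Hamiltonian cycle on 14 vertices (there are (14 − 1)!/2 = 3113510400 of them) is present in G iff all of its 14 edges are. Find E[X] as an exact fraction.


K_14 has (14 − 1)!/2 = 3113510400 labelled Hamiltonian cycles.
For each such Hamiltonian cycle H, let X_H = 1 if all 14 edges of H are present in G. Then P[X_H = 1] = p^{14} = (13/14)^{14} = 3937376385699289/11112006825558016.
By linearity of expectation: E[X] = Σ_H E[X_H] = 3113510400 · p^{14} = 3113510400 · 3937376385699289/11112006825558016 = 3420497300666614836525/3100448333024.
Numerically: E[X] ≈ 1.1e+09.

E[X] = 3113510400 · (13/14)^{14} = 3420497300666614836525/3100448333024 ≈ 1.1e+09.


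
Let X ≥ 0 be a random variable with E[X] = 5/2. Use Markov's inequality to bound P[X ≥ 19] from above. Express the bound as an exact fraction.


μ = E[X] = 5/2, a = 19.
Markov: P[X ≥ 19] ≤ μ/a = (5/2)/19 = 5/38.
Numerically: ≈ 0.1316.
(Since a = 19 > μ = 2.5000, the bound 5/38 is < 1 and informative.)

P[X ≥ 19] ≤ 5/38 ≈ 0.1316.


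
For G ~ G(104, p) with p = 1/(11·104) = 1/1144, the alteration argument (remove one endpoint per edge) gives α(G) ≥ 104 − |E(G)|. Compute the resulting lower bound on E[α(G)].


E[|E(G)|] = C(104, 2)·p = 5356 · (1/1144) = 103/22.
E[α(G)] ≥ n − E[|E(G)|] = 104 − 103/22 = 2185/22.
Numerically: ≈ 99.31818.
(This is only a lower bound; the true E[α(G)] may be larger.)

E[α(G)] ≥ 2185/22 ≈ 99.31818.


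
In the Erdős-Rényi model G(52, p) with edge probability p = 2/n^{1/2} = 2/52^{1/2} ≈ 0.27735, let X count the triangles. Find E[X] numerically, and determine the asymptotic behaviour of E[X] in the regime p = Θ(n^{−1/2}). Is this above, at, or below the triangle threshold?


Number of potential triangles: C(52, 3) = 22100.
Each occurs with probability p³ ≈ (0.27735)³ ≈ 2.13346229e-02.
By linearity: E[X] = C(52, 3)·p³ ≈ 22100 · 2.13346229e-02 ≈ 471.495167.
Since α = 1/2 < 1, p = c/n^{1/2} ≫ 1/n is above the triangle threshold p ~ 1/n. Asymptotically E[X] ~ (c³/6)·n^{3(1−α)} = (2³/6)·n^{1.5} → ∞; triangles are abundant w.h.p.

E[X] ≈ 471.495167; in regime p = Θ(1/n^{1/2}) E[X] diverges (above the triangle threshold p ~ 1/n).


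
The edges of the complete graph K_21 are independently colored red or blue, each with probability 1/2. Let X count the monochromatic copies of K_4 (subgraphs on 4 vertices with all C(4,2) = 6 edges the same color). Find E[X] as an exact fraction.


Let X = Σ_S X_S over the C(21, 4) = 5985 subsets S of size 4, where X_S = 1 if the K_4 on S is monochromatic.
For a fixed S, the K_4 on S has C(4, 2) = 6 edges. P[all 6 edges red] = (1/2)^6, and likewise for blue, so P[monochromatic] = 2·(1/2)^6 = 2^{1 − 6} = 1/32.
Summing: E[X] = C(21, 4) · 2^{1 − 6} = 5985 · 1/32 = 5985/32.
Numerically: E[X] ≈ 187.031250.

E[X] = C(21,4)·2^(1−C(4,2)) = 5985/32 ≈ 187.031250.


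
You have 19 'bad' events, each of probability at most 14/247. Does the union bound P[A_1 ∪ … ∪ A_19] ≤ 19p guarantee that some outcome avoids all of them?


Union bound: P[∪_{i=1}^{19} A_i] ≤ Σ_i P[A_i] ≤ 19·p = 19·(14/247) = 14/13.
Numerically: 14/13 ≈ 1.077.
Is 14/13 < 1? NO.
Since the bound 14/13 is ≥ 1, the union bound is uninformative here; it does NOT by itself certify existence.

19·p = 14/13 ≈ 1.077; existence NOT certified by the union bound.


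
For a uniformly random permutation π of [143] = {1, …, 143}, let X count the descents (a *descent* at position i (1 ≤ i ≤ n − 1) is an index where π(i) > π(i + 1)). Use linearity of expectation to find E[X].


Write X = Σ X_I over i = 1, …, 142, with X_I the indicator of one descent.
There are 142 indicators.
For each fixed i, the pair (π(i), π(i+1)) is a uniformly random ordered pair of distinct values from {1, …, 143}; by symmetry P[π(i) > π(i+1)] = 1/2.
By linearity: E[X] = 142 · (1/2) = (143 − 1) · (1/2) = 71 ≈ 71.00000.

E[X] = 71 = 71.00000.


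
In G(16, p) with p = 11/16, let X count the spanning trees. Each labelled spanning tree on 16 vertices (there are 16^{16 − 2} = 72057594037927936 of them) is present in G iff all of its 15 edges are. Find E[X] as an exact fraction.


K_16 has 16^{16 − 2} = 72057594037927936 labelled spanning trees.
For each such spanning tree H, let X_H = 1 if all 15 edges of H are present in G. Then P[X_H = 1] = p^{15} = (11/16)^{15} = 4177248169415651/1152921504606846976.
By linearity of expectation: E[X] = Σ_H E[X_H] = 72057594037927936 · p^{15} = 72057594037927936 · 4177248169415651/1152921504606846976 = 4177248169415651/16.
Numerically: E[X] ≈ 2.611e+14.

E[X] = 72057594037927936 · (11/16)^{15} = 4177248169415651/16 ≈ 2.611e+14.


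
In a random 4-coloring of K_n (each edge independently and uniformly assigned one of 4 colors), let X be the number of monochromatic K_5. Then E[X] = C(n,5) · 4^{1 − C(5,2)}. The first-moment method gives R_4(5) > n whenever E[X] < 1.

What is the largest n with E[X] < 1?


We need C(n, 5) · 4^{1 − 10} < 1, i.e. C(n, 5) < 4^{10 − 1} = 262144.
Check values of n near the boundary:
  n = 28: C(28, 5) = 98280; 98280 < 262144? YES
  n = 29: C(29, 5) = 118755; 118755 < 262144? YES
  n = 30: C(30, 5) = 142506; 142506 < 262144? YES
  n = 31: C(31, 5) = 169911; 169911 < 262144? YES
  n = 32: C(32, 5) = 201376; 201376 < 262144? YES
  n = 33: C(33, 5) = 237336; 237336 < 262144? YES
  n = 34: C(34, 5) = 278256; 278256 < 262144? NO
  n = 35: C(35, 5) = 324632; 324632 < 262144? NO
The largest n with C(n, 5) < 262144 is n = 33 (where E[X] = 29667/32768 ≈ 0.905365). Hence R_4(5) > 33, i.e. R_4(5) ≥ 34.

Largest n = 33; hence R_4(5) > 33.


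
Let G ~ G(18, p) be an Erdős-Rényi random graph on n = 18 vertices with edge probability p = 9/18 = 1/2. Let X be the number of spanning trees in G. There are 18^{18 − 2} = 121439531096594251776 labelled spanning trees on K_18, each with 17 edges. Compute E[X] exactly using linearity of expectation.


K_18 has 18^{18 − 2} = 121439531096594251776 labelled spanning trees.
For each such spanning tree H, let X_H = 1 if all 17 edges of H are present in G. Then P[X_H = 1] = p^{17} = (1/2)^{17} = 1/131072.
Summing the indicators: E[X] = Σ_H E[X_H] = 121439531096594251776 · p^{17} = 121439531096594251776 · 1/131072 = 1853020188851841/2.
Numerically: E[X] ≈ 9.265e+14.

E[X] = 121439531096594251776 · (1/2)^{17} = 1853020188851841/2 ≈ 9.265e+14.


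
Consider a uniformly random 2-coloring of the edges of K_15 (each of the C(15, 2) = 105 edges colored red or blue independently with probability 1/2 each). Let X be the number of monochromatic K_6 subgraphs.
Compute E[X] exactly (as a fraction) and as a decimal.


Let X = Σ_S X_S over the C(15, 6) = 5005 subsets S of size 6, where X_S = 1 if the K_6 on S is monochromatic.
For a fixed S, the K_6 on S has C(6, 2) = 15 edges. P[all 15 edges red] = (1/2)^15, and likewise for blue, so P[monochromatic] = 2·(1/2)^15 = 2^{1 − 15} = 1/16384.
By linearity: E[X] = C(15, 6) · 2^{1 − 15} = 5005 · 1/16384 = 5005/16384.
Numerically: E[X] ≈ 0.305481.

E[X] = C(15,6)·2^(1−C(6,2)) = 5005/16384 ≈ 0.305481.


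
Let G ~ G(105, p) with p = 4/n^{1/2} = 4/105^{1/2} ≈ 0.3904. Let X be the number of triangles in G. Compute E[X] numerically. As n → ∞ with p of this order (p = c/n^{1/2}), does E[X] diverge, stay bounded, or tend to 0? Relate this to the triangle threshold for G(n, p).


Number of potential triangles: C(105, 3) = 187460.
Each occurs with probability p³ ≈ (0.3904)³ ≈ 5.948343e-02.
By linearity: E[X] = C(105, 3)·p³ ≈ 187460 · 5.948343e-02 ≈ 11150.7644.
Since α = 1/2 < 1, p = c/n^{1/2} ≫ 1/n is above the triangle threshold p ~ 1/n. Asymptotically E[X] ~ (c³/6)·n^{3(1−α)} = (4³/6)·n^{1.5} → ∞; triangles are abundant w.h.p.

E[X] ≈ 11150.7644; in regime p = Θ(1/n^{1/2}) E[X] diverges (above the triangle threshold p ~ 1/n).


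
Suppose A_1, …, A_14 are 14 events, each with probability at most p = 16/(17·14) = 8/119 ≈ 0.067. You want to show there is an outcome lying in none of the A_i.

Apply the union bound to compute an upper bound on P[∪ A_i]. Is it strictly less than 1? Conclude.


Union bound: P[∪_{i=1}^{14} A_i] ≤ Σ_i P[A_i] ≤ 14·p = 14·(8/119) = 16/17.
Numerically: 16/17 ≈ 0.941.
Is 16/17 < 1? YES.
Since P[∪ A_i] ≤ 16/17 < 1, the complement has P[∩ A_i^c] ≥ 1 − 16/17 = 1/17 > 0, so some outcome avoids every A_i.

14·p = 16/17 ≈ 0.941; existence CERTIFIED by the union bound.


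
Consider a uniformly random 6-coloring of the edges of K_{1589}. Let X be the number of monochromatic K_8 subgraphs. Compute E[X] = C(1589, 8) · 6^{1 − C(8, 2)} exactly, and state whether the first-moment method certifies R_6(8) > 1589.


E[X] = C(1589, 8) · 6^{1 − 28} = 990389025825605844438 · 6^{−27} = 990389025825605844438/1023490369077469249536.
As a reduced fraction: E[X] = 165064837637600974073/170581728179578208256 ≈ 0.968.
Is E[X] < 1? YES.
Since E[X] < 1, there exists a 6-coloring of K_{1589} with no monochromatic K_8; hence R_6(8) > 1589.

E[X] = 165064837637600974073/170581728179578208256 ≈ 0.968; E[X] < 1, so R_6(8) > 1589.


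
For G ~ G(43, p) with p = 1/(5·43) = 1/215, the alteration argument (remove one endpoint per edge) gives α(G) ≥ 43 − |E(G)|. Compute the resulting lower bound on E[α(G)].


E[|E(G)|] = C(43, 2)·p = 903 · (1/215) = 21/5.
E[α(G)] ≥ n − E[|E(G)|] = 43 − 21/5 = 194/5.
Numerically: ≈ 38.800.
(This is only a lower bound; the true E[α(G)] may be larger.)

E[α(G)] ≥ 194/5 ≈ 38.800.


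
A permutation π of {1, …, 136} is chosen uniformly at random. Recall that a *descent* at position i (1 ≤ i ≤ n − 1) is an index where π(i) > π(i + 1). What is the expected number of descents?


Write X = Σ X_I over i = 1, …, 135, with X_I the indicator of one descent.
There are 135 indicators.
For each fixed i, the pair (π(i), π(i+1)) is a uniformly random ordered pair of distinct values from {1, …, 136}; by symmetry P[π(i) > π(i+1)] = 1/2.
By linearity: E[X] = 135 · (1/2) = (136 − 1) · (1/2) = 135/2 ≈ 67.5000.

E[X] = 135/2 = 67.5000.


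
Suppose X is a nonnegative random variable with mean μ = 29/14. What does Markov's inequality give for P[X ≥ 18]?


μ = E[X] = 29/14, a = 18.
Markov: P[X ≥ 18] ≤ μ/a = (29/14)/18 = 29/252.
Numerically: ≈ 0.1151.
(Since a = 18 > μ = 2.0714, the bound 29/252 is < 1 and informative.)

P[X ≥ 18] ≤ 29/252 ≈ 0.1151.


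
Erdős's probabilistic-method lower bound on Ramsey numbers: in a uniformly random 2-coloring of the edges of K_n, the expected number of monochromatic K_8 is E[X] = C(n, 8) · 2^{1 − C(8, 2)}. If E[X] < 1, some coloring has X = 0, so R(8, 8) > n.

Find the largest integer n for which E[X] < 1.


We need C(n, 8) · 2^{1 − 28} < 1, i.e. C(n, 8) < 2^{28 − 1} = 134217728.
Check values of n near the boundary:
  n = 36: C(36, 8) = 30260340; 30260340 < 134217728? YES
  n = 37: C(37, 8) = 38608020; 38608020 < 134217728? YES
  n = 38: C(38, 8) = 48903492; 48903492 < 134217728? YES
  n = 39: C(39, 8) = 61523748; 61523748 < 134217728? YES
  n = 40: C(40, 8) = 76904685; 76904685 < 134217728? YES
  n = 41: C(41, 8) = 95548245; 95548245 < 134217728? YES
  n = 42: C(42, 8) = 118030185; 118030185 < 134217728? YES
  n = 43: C(43, 8) = 145008513; 145008513 < 134217728? NO
The largest n with C(n, 8) < 134217728 is n = 42 (where E[X] = 118030185/134217728 ≈ 0.8794). Hence R(8, 8) > 42, i.e. R(8, 8) ≥ 43.

Largest n = 42; hence R(8, 8) > 42.


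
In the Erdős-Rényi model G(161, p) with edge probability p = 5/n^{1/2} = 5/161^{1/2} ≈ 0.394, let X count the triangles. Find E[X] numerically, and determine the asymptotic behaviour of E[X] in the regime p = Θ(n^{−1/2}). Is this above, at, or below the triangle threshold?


Number of potential triangles: C(161, 3) = 682640.
Each occurs with probability p³ ≈ (0.394)³ ≈ 6.11887e-02.
By linearity: E[X] = C(161, 3)·p³ ≈ 682640 · 6.11887e-02 ≈ 41769.852.
Since α = 1/2 < 1, p = c/n^{1/2} ≫ 1/n is above the triangle threshold p ~ 1/n. Asymptotically E[X] ~ (c³/6)·n^{3(1−α)} = (5³/6)·n^{1.5} → ∞; triangles are abundant w.h.p.

E[X] ≈ 41769.852; in regime p = Θ(1/n^{1/2}) E[X] diverges (above the triangle threshold p ~ 1/n).


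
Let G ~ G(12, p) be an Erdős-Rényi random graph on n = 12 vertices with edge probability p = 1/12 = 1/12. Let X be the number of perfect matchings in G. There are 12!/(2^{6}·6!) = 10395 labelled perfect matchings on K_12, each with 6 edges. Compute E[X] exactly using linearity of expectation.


K_12 has 12!/(2^{6}·6!) = 10395 labelled perfect matchings.
For each such perfect matching H, let X_H = 1 if all 6 edges of H are present in G. Then P[X_H = 1] = p^{6} = (1/12)^{6} = 1/2985984.
Summing the indicators: E[X] = Σ_H E[X_H] = 10395 · p^{6} = 10395 · 1/2985984 = 385/110592.
Numerically: E[X] ≈ 0.0034813.

E[X] = 10395 · (1/12)^{6} = 385/110592 ≈ 0.0034813.


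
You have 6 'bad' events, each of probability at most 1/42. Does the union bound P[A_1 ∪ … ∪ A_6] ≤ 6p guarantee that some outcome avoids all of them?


Union bound: P[∪_{i=1}^{6} A_i] ≤ Σ_i P[A_i] ≤ 6·p = 6·(1/42) = 1/7.
Numerically: 1/7 ≈ 0.1428571.
Is 1/7 < 1? YES.
Since P[∪ A_i] ≤ 1/7 < 1, the complement has P[∩ A_i^c] ≥ 1 − 1/7 = 6/7 > 0, so some outcome avoids every A_i.

6·p = 1/7 ≈ 0.1428571; existence CERTIFIED by the union bound.


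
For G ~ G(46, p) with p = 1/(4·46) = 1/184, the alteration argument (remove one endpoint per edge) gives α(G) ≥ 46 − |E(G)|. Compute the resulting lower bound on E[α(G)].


E[|E(G)|] = C(46, 2)·p = 1035 · (1/184) = 45/8.
E[α(G)] ≥ n − E[|E(G)|] = 46 − 45/8 = 323/8.
Numerically: ≈ 40.375000.
(This is only a lower bound; the true E[α(G)] may be larger.)

E[α(G)] ≥ 323/8 ≈ 40.375000.


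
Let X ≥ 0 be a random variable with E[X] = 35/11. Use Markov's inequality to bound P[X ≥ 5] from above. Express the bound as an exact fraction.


μ = E[X] = 35/11, a = 5.
Markov: P[X ≥ 5] ≤ μ/a = (35/11)/5 = 7/11.
Numerically: ≈ 0.6364.
(Since a = 5 > μ = 3.1818, the bound 7/11 is < 1 and informative.)

P[X ≥ 5] ≤ 7/11 ≈ 0.6364.


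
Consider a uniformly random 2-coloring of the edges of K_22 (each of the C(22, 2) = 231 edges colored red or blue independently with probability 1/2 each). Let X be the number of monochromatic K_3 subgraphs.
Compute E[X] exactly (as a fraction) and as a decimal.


Let X = Σ_S X_S over the C(22, 3) = 1540 subsets S of size 3, where X_S = 1 if the K_3 on S is monochromatic.
For a fixed S, the K_3 on S has C(3, 2) = 3 edges. P[all 3 edges red] = (1/2)^3, and likewise for blue, so P[monochromatic] = 2·(1/2)^3 = 2^{1 − 3} = 1/4.
By linearity of expectation: E[X] = C(22, 3) · 2^{1 − 3} = 1540 · 1/4 = 385.
Numerically: E[X] ≈ 385.00000.

E[X] = C(22,3)·2^(1−C(3,2)) = 385 ≈ 385.00000.


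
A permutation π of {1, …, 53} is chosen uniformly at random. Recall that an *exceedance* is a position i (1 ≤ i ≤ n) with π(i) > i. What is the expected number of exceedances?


Write X = Σ_{i=1}^{53} X_i, where X_i = 1_{π(i) > i}.
For each fixed i, π(i) is uniform over {1, …, 53} (marginal of a uniform permutation), so P[π(i) > i] = (n − i)/n. Summing: Σ_{i=1}^{53} (n − i)/n = (0 + 1 + … + 52)/53 = 53(53 − 1)/(2·53) = (53 − 1)/2.
Hence E[X] = Σ_{i=1}^{53} (53 − i)/53 = 26 ≈ 26.00000.

E[X] = 26 = 26.00000.


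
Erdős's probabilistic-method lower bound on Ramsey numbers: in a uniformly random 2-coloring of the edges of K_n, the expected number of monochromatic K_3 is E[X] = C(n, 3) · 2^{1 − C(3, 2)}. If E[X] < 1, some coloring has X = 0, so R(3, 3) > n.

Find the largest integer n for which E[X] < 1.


We need C(n, 3) · 2^{1 − 3} < 1, i.e. C(n, 3) < 2^{3 − 1} = 4.
Check values of n near the boundary:
  n = 3: C(3, 3) = 1; 1 < 4? YES
  n = 4: C(4, 3) = 4; 4 < 4? NO
  n = 5: C(5, 3) = 10; 10 < 4? NO
The largest n with C(n, 3) < 4 is n = 3 (where E[X] = 1/4 ≈ 0.2500000). Hence R(3, 3) > 3, i.e. R(3, 3) ≥ 4.

Largest n = 3; hence R(3, 3) > 3.


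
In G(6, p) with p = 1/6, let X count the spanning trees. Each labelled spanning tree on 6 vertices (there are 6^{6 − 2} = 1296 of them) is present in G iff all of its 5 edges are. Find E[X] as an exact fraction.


K_6 has 6^{6 − 2} = 1296 labelled spanning trees.
For each such spanning tree H, let X_H = 1 if all 5 edges of H are present in G. Then P[X_H = 1] = p^{5} = (1/6)^{5} = 1/7776.
By linearity: E[X] = Σ_H E[X_H] = 1296 · p^{5} = 1296 · 1/7776 = 1/6.
Numerically: E[X] ≈ 0.16667.

E[X] = 1296 · (1/6)^{5} = 1/6 ≈ 0.16667.


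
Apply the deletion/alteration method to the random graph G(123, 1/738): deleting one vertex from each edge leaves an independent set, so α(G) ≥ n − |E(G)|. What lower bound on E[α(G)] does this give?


E[|E(G)|] = C(123, 2)·p = 7503 · (1/738) = 61/6.
E[α(G)] ≥ n − E[|E(G)|] = 123 − 61/6 = 677/6.
Numerically: ≈ 112.833333.
(This is only a lower bound; the true E[α(G)] may be larger.)

E[α(G)] ≥ 677/6 ≈ 112.833333.


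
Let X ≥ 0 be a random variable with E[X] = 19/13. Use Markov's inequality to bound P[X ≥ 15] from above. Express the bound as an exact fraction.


μ = E[X] = 19/13, a = 15.
Markov: P[X ≥ 15] ≤ μ/a = (19/13)/15 = 19/195.
Numerically: ≈ 0.0974.
(Since a = 15 > μ = 1.4615, the bound 19/195 is < 1 and informative.)

P[X ≥ 15] ≤ 19/195 ≈ 0.0974.


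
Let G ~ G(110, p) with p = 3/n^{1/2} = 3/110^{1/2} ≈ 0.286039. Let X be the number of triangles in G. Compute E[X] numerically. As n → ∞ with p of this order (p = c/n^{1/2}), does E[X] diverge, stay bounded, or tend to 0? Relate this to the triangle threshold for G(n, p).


Number of potential triangles: C(110, 3) = 215820.
Each occurs with probability p³ ≈ (0.286039)³ ≈ 2.34031726e-02.
By linearity: E[X] = C(110, 3)·p³ ≈ 215820 · 2.34031726e-02 ≈ 5050.872720.
Since α = 1/2 < 1, p = c/n^{1/2} ≫ 1/n is above the triangle threshold p ~ 1/n. Asymptotically E[X] ~ (c³/6)·n^{3(1−α)} = (3³/6)·n^{1.5} → ∞; triangles are abundant w.h.p.

E[X] ≈ 5050.872720; in regime p = Θ(1/n^{1/2}) E[X] diverges (above the triangle threshold p ~ 1/n).


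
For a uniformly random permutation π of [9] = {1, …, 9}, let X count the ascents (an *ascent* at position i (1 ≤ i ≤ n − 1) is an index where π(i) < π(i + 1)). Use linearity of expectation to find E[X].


Write X = Σ X_I over i = 1, …, 8, with X_I the indicator of one ascent.
There are 8 indicators.
For each fixed i, the pair (π(i), π(i+1)) is a uniformly random ordered pair of distinct values from {1, …, 9}; by symmetry P[π(i) < π(i+1)] = 1/2.
By linearity: E[X] = 8 · (1/2) = (9 − 1) · (1/2) = 4 ≈ 4.0000.

E[X] = 4 = 4.0000.


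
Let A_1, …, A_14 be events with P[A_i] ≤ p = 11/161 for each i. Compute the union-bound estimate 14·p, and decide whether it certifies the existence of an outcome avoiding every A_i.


Union bound: P[∪_{i=1}^{14} A_i] ≤ Σ_i P[A_i] ≤ 14·p = 14·(11/161) = 22/23.
Numerically: 22/23 ≈ 0.9565.
Is 22/23 < 1? YES.
Since P[∪ A_i] ≤ 22/23 < 1, the complement has P[∩ A_i^c] ≥ 1 − 22/23 = 1/23 > 0, so some outcome avoids every A_i.

14·p = 22/23 ≈ 0.9565; existence CERTIFIED by the union bound.


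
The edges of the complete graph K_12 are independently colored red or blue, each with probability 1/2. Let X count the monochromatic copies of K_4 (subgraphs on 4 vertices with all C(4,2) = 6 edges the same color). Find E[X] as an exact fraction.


Let X = Σ_S X_S over the C(12, 4) = 495 subsets S of size 4, where X_S = 1 if the K_4 on S is monochromatic.
For a fixed S, the K_4 on S has C(4, 2) = 6 edges. P[all 6 edges red] = (1/2)^6, and likewise for blue, so P[monochromatic] = 2·(1/2)^6 = 2^{1 − 6} = 1/32.
By linearity of expectation: E[X] = C(12, 4) · 2^{1 − 6} = 495 · 1/32 = 495/32.
Numerically: E[X] ≈ 15.468750.

E[X] = C(12,4)·2^(1−C(4,2)) = 495/32 ≈ 15.468750.


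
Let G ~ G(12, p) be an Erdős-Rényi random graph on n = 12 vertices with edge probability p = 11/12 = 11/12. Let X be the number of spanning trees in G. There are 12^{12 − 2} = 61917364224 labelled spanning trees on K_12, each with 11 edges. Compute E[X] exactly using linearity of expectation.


K_12 has 12^{12 − 2} = 61917364224 labelled spanning trees.
For each such spanning tree H, let X_H = 1 if all 11 edges of H are present in G. Then P[X_H = 1] = p^{11} = (11/12)^{11} = 285311670611/743008370688.
By linearity: E[X] = Σ_H E[X_H] = 61917364224 · p^{11} = 61917364224 · 285311670611/743008370688 = 285311670611/12.
Numerically: E[X] ≈ 2.3776e+10.

E[X] = 61917364224 · (11/12)^{11} = 285311670611/12 ≈ 2.3776e+10.


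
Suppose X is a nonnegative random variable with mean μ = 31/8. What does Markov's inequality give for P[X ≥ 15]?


μ = E[X] = 31/8, a = 15.
Markov: P[X ≥ 15] ≤ μ/a = (31/8)/15 = 31/120.
Numerically: ≈ 0.25833.
(Since a = 15 > μ = 3.87500, the bound 31/120 is < 1 and informative.)

P[X ≥ 15] ≤ 31/120 ≈ 0.25833.


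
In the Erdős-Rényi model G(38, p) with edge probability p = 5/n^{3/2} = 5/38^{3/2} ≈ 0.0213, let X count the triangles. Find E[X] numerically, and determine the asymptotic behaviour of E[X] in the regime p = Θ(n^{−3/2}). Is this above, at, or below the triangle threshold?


Number of potential triangles: C(38, 3) = 8436.
Each occurs with probability p³ ≈ (0.0213)³ ≈ 9.72487e-06.
By linearity: E[X] = C(38, 3)·p³ ≈ 8436 · 9.72487e-06 ≈ 0.082.
Since α = 3/2 > 1, p = c/n^{3/2} = o(1/n) is below the triangle threshold p ~ 1/n. Asymptotically E[X] ~ (c³/6)·n^{3(1−α)} = (5³/6)·n^{-1.5} → 0, so by Markov's inequality G has no triangles w.h.p.

E[X] ≈ 0.082; in regime p = Θ(1/n^{3/2}) E[X] tends to 0 (below the triangle threshold p ~ 1/n).


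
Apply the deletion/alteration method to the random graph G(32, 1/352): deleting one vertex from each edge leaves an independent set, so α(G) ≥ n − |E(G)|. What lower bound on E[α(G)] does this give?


E[|E(G)|] = C(32, 2)·p = 496 · (1/352) = 31/22.
E[α(G)] ≥ n − E[|E(G)|] = 32 − 31/22 = 673/22.
Numerically: ≈ 30.590909.
(This is only a lower bound; the true E[α(G)] may be larger.)

E[α(G)] ≥ 673/22 ≈ 30.590909.


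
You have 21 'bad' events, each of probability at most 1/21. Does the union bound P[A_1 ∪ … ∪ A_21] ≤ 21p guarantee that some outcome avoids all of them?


Union bound: P[∪_{i=1}^{21} A_i] ≤ Σ_i P[A_i] ≤ 21·p = 21·(1/21) = 1.
Numerically: 1 ≈ 1.0000000.
Is 1 < 1? NO.
Since the bound 1 is ≥ 1, the union bound is uninformative here; it does NOT by itself certify existence.

21·p = 1 ≈ 1.0000000; existence NOT certified by the union bound.


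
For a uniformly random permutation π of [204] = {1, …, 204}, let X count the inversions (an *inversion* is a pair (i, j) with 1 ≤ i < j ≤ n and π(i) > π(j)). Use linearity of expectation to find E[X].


Write X = Σ X_I over the C(204, 2) = 20706 pairs i < j, with X_I the indicator of one inversion.
There are 20706 indicators.
For each fixed pair i < j, the values π(i) and π(j) are two distinct elements of {1, …, 204} in uniformly random order; by symmetry P[π(i) > π(j)] = 1/2.
By linearity: E[X] = 20706 · (1/2) = C(204, 2) · (1/2) = 20706/2 = 10353 ≈ 10353.000000.

E[X] = 10353 = 10353.000000.


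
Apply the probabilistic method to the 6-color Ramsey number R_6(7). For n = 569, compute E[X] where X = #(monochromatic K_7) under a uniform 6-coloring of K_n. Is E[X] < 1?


E[X] = C(569, 7) · 6^{1 − 21} = 3692032389858348 · 6^{−20} = 3692032389858348/3656158440062976.
As a reduced fraction: E[X] = 34185485091281/33853318889472 ≈ 1.010.
Is E[X] < 1? NO.
Since E[X] ≥ 1, the first-moment bound is inconclusive at n = 569; it does NOT by itself certify R_6(7) > 569.

E[X] = 34185485091281/33853318889472 ≈ 1.010; E[X] ≥ 1; first-moment method inconclusive here.


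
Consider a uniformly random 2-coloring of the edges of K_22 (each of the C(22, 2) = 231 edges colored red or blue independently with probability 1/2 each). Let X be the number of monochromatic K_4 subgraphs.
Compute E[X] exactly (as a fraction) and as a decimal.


Let X = Σ_S X_S over the C(22, 4) = 7315 subsets S of size 4, where X_S = 1 if the K_4 on S is monochromatic.
For a fixed S, the K_4 on S has C(4, 2) = 6 edges. P[all 6 edges red] = (1/2)^6, and likewise for blue, so P[monochromatic] = 2·(1/2)^6 = 2^{1 − 6} = 1/32.
By linearity of expectation: E[X] = C(22, 4) · 2^{1 − 6} = 7315 · 1/32 = 7315/32.
Numerically: E[X] ≈ 228.593750.

E[X] = C(22,4)·2^(1−C(4,2)) = 7315/32 ≈ 228.593750.


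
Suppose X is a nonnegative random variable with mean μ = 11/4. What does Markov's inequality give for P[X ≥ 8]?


μ = E[X] = 11/4, a = 8.
Markov: P[X ≥ 8] ≤ μ/a = (11/4)/8 = 11/32.
Numerically: ≈ 0.344.
(Since a = 8 > μ = 2.750, the bound 11/32 is < 1 and informative.)

P[X ≥ 8] ≤ 11/32 ≈ 0.344.


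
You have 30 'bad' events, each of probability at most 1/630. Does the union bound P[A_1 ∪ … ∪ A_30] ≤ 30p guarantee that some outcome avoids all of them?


Union bound: P[∪_{i=1}^{30} A_i] ≤ Σ_i P[A_i] ≤ 30·p = 30·(1/630) = 1/21.
Numerically: 1/21 ≈ 0.0476190.
Is 1/21 < 1? YES.
Since P[∪ A_i] ≤ 1/21 < 1, the complement has P[∩ A_i^c] ≥ 1 − 1/21 = 20/21 > 0, so some outcome avoids every A_i.

30·p = 1/21 ≈ 0.0476190; existence CERTIFIED by the union bound.


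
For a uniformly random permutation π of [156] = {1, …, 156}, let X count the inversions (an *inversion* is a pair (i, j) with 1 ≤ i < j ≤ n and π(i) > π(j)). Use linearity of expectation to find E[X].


Write X = Σ X_I over the C(156, 2) = 12090 pairs i < j, with X_I the indicator of one inversion.
There are 12090 indicators.
For each fixed pair i < j, the values π(i) and π(j) are two distinct elements of {1, …, 156} in uniformly random order; by symmetry P[π(i) > π(j)] = 1/2.
By linearity: E[X] = 12090 · (1/2) = C(156, 2) · (1/2) = 12090/2 = 6045 ≈ 6045.00000.

E[X] = 6045 = 6045.00000.


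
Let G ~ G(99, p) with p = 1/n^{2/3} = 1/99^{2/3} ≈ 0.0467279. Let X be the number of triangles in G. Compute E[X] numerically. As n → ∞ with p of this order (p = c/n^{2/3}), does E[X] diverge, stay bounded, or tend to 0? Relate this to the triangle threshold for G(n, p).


Number of potential triangles: C(99, 3) = 156849.
Each occurs with probability p³ ≈ (0.0467279)³ ≈ 1.02030405e-04.
By linearity: E[X] = C(99, 3)·p³ ≈ 156849 · 1.02030405e-04 ≈ 16.003367.
Since α = 2/3 < 1, p = c/n^{2/3} ≫ 1/n is above the triangle threshold p ~ 1/n. Asymptotically E[X] ~ (c³/6)·n^{3(1−α)} = (1³/6)·n^{1} → ∞; triangles are abundant w.h.p.

E[X] ≈ 16.003367; in regime p = Θ(1/n^{2/3}) E[X] diverges (above the triangle threshold p ~ 1/n).


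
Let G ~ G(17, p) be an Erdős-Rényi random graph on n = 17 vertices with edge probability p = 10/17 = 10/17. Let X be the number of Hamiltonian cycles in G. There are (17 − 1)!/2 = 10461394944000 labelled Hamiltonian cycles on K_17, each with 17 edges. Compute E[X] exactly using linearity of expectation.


K_17 has (17 − 1)!/2 = 10461394944000 labelled Hamiltonian cycles.
For each such Hamiltonian cycle H, let X_H = 1 if all 17 edges of H are present in G. Then P[X_H = 1] = p^{17} = (10/17)^{17} = 100000000000000000/827240261886336764177.
Summing the indicators: E[X] = Σ_H E[X_H] = 10461394944000 · p^{17} = 10461394944000 · 100000000000000000/827240261886336764177 = 1046139494400000000000000000000/827240261886336764177.
Numerically: E[X] ≈ 1.26461e+09.

E[X] = 10461394944000 · (10/17)^{17} = 1046139494400000000000000000000/827240261886336764177 ≈ 1.26461e+09.


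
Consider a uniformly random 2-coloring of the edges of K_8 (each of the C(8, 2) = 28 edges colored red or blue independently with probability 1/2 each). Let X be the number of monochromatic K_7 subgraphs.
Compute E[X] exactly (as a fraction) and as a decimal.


Let X = Σ_S X_S over the C(8, 7) = 8 subsets S of size 7, where X_S = 1 if the K_7 on S is monochromatic.
For a fixed S, the K_7 on S has C(7, 2) = 21 edges. P[all 21 edges red] = (1/2)^21, and likewise for blue, so P[monochromatic] = 2·(1/2)^21 = 2^{1 − 21} = 1/1048576.
By linearity: E[X] = C(8, 7) · 2^{1 − 21} = 8 · 1/1048576 = 1/131072.
Numerically: E[X] ≈ 0.000008.

E[X] = C(8,7)·2^(1−C(7,2)) = 1/131072 ≈ 0.000008.


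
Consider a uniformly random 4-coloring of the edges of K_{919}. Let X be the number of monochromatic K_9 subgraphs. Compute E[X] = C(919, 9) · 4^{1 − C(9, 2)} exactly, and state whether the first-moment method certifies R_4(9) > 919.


E[X] = C(919, 9) · 4^{1 − 36} = 1238828681639563077558 · 4^{−35} = 1238828681639563077558/1180591620717411303424.
As a reduced fraction: E[X] = 619414340819781538779/590295810358705651712 ≈ 1.0493.
Is E[X] < 1? NO.
Since E[X] ≥ 1, the first-moment bound is inconclusive at n = 919; it does NOT by itself certify R_4(9) > 919.

E[X] = 619414340819781538779/590295810358705651712 ≈ 1.0493; E[X] ≥ 1; first-moment method inconclusive here.


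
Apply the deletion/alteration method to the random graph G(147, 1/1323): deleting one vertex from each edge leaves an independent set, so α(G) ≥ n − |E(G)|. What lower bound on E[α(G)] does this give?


E[|E(G)|] = C(147, 2)·p = 10731 · (1/1323) = 73/9.
E[α(G)] ≥ n − E[|E(G)|] = 147 − 73/9 = 1250/9.
Numerically: ≈ 138.888889.
(This is only a lower bound; the true E[α(G)] may be larger.)

E[α(G)] ≥ 1250/9 ≈ 138.888889.


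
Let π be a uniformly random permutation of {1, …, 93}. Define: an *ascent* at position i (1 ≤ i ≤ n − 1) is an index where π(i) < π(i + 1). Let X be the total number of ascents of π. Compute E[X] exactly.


Write X = Σ X_I over i = 1, …, 92, with X_I the indicator of one ascent.
There are 92 indicators.
For each fixed i, the pair (π(i), π(i+1)) is a uniformly random ordered pair of distinct values from {1, …, 93}; by symmetry P[π(i) < π(i+1)] = 1/2.
By linearity: E[X] = 92 · (1/2) = (93 − 1) · (1/2) = 46 ≈ 46.000.

E[X] = 46 = 46.000.


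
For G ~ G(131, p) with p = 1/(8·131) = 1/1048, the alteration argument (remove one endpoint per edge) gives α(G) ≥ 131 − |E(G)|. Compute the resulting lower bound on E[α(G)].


E[|E(G)|] = C(131, 2)·p = 8515 · (1/1048) = 65/8.
E[α(G)] ≥ n − E[|E(G)|] = 131 − 65/8 = 983/8.
Numerically: ≈ 122.8750.
(This is only a lower bound; the true E[α(G)] may be larger.)

E[α(G)] ≥ 983/8 ≈ 122.8750.


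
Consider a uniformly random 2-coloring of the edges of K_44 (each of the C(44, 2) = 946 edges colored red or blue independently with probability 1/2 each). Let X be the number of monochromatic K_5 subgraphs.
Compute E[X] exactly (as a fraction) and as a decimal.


Let X = Σ_S X_S over the C(44, 5) = 1086008 subsets S of size 5, where X_S = 1 if the K_5 on S is monochromatic.
For a fixed S, the K_5 on S has C(5, 2) = 10 edges. P[all 10 edges red] = (1/2)^10, and likewise for blue, so P[monochromatic] = 2·(1/2)^10 = 2^{1 − 10} = 1/512.
By linearity: E[X] = C(44, 5) · 2^{1 − 10} = 1086008 · 1/512 = 135751/64.
Numerically: E[X] ≈ 2121.109.

E[X] = C(44,5)·2^(1−C(5,2)) = 135751/64 ≈ 2121.109.


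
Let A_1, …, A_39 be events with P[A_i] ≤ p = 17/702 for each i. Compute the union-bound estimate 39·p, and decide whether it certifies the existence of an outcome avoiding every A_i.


Union bound: P[∪_{i=1}^{39} A_i] ≤ Σ_i P[A_i] ≤ 39·p = 39·(17/702) = 17/18.
Numerically: 17/18 ≈ 0.9444444.
Is 17/18 < 1? YES.
Since P[∪ A_i] ≤ 17/18 < 1, the complement has P[∩ A_i^c] ≥ 1 − 17/18 = 1/18 > 0, so some outcome avoids every A_i.

39·p = 17/18 ≈ 0.9444444; existence CERTIFIED by the union bound.


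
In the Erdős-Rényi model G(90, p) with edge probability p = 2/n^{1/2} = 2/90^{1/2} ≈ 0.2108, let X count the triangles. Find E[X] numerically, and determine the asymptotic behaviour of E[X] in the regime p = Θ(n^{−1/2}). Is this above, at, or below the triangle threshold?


Number of potential triangles: C(90, 3) = 117480.
Each occurs with probability p³ ≈ (0.2108)³ ≈ 9.369712e-03.
By linearity: E[X] = C(90, 3)·p³ ≈ 117480 · 9.369712e-03 ≈ 1100.7537.
Since α = 1/2 < 1, p = c/n^{1/2} ≫ 1/n is above the triangle threshold p ~ 1/n. Asymptotically E[X] ~ (c³/6)·n^{3(1−α)} = (2³/6)·n^{1.5} → ∞; triangles are abundant w.h.p.

E[X] ≈ 1100.7537; in regime p = Θ(1/n^{1/2}) E[X] diverges (above the triangle threshold p ~ 1/n).


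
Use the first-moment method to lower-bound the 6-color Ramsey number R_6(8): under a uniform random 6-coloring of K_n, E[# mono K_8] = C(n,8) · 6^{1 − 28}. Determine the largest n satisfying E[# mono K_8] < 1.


We need C(n, 8) · 6^{1 − 28} < 1, i.e. C(n, 8) < 6^{28 − 1} = 1023490369077469249536.
Check values of n near the boundary:
  n = 1592: C(1592, 8) = 1005480414540892933435; 1005480414540892933435 < 1023490369077469249536? YES
  n = 1593: C(1593, 8) = 1010555394551193970323; 1010555394551193970323 < 1023490369077469249536? YES
  n = 1594: C(1594, 8) = 1015652773590544255167; 1015652773590544255167 < 1023490369077469249536? YES
  n = 1595: C(1595, 8) = 1020772636343363633895; 1020772636343363633895 < 1023490369077469249536? YES
  n = 1596: C(1596, 8) = 1025915067760710553965; 1025915067760710553965 < 1023490369077469249536? NO
  n = 1597: C(1597, 8) = 1031080153060953275445; 1031080153060953275445 < 1023490369077469249536? NO
The largest n with C(n, 8) < 1023490369077469249536 is n = 1595 (where E[X] = 113419181815929292655/113721152119718805504 ≈ 0.99734). Hence R_6(8) > 1595, i.e. R_6(8) ≥ 1596.

Largest n = 1595; hence R_6(8) > 1595.


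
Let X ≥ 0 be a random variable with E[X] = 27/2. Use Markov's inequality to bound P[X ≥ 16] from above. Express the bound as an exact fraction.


μ = E[X] = 27/2, a = 16.
Markov: P[X ≥ 16] ≤ μ/a = (27/2)/16 = 27/32.
Numerically: ≈ 0.844.
(Since a = 16 > μ = 13.500, the bound 27/32 is < 1 and informative.)

P[X ≥ 16] ≤ 27/32 ≈ 0.844.


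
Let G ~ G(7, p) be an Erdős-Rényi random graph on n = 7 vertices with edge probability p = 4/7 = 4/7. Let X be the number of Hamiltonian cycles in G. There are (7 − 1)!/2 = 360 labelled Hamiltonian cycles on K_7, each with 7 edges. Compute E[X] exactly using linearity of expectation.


K_7 has (7 − 1)!/2 = 360 labelled Hamiltonian cycles.
For each such Hamiltonian cycle H, let X_H = 1 if all 7 edges of H are present in G. Then P[X_H = 1] = p^{7} = (4/7)^{7} = 16384/823543.
By linearity: E[X] = Σ_H E[X_H] = 360 · p^{7} = 360 · 16384/823543 = 5898240/823543.
Numerically: E[X] ≈ 7.16.

E[X] = 360 · (4/7)^{7} = 5898240/823543 ≈ 7.16.


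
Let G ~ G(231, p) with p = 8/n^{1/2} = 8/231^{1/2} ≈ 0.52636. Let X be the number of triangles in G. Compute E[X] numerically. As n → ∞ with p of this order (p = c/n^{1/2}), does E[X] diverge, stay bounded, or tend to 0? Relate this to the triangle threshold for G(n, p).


Number of potential triangles: C(231, 3) = 2027795.
Each occurs with probability p³ ≈ (0.52636)³ ≈ 1.4583172e-01.
By linearity: E[X] = C(231, 3)·p³ ≈ 2027795 · 1.4583172e-01 ≈ 295716.82793.
Since α = 1/2 < 1, p = c/n^{1/2} ≫ 1/n is above the triangle threshold p ~ 1/n. Asymptotically E[X] ~ (c³/6)·n^{3(1−α)} = (8³/6)·n^{1.5} → ∞; triangles are abundant w.h.p.

E[X] ≈ 295716.82793; in regime p = Θ(1/n^{1/2}) E[X] diverges (above the triangle threshold p ~ 1/n).


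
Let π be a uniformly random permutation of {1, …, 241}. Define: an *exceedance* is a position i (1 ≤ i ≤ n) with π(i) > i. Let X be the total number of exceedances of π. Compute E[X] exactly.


Write X = Σ_{i=1}^{241} X_i, where X_i = 1_{π(i) > i}.
For each fixed i, π(i) is uniform over {1, …, 241} (marginal of a uniform permutation), so P[π(i) > i] = (n − i)/n. Summing: Σ_{i=1}^{241} (n − i)/n = (0 + 1 + … + 240)/241 = 241(241 − 1)/(2·241) = (241 − 1)/2.
Hence E[X] = Σ_{i=1}^{241} (241 − i)/241 = 120 ≈ 120.00000.

E[X] = 120 = 120.00000.


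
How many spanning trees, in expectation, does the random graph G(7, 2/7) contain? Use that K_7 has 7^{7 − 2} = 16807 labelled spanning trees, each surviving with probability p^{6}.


K_7 has 7^{7 − 2} = 16807 labelled spanning trees.
For each such spanning tree H, let X_H = 1 if all 6 edges of H are present in G. Then P[X_H = 1] = p^{6} = (2/7)^{6} = 64/117649.
By linearity: E[X] = Σ_H E[X_H] = 16807 · p^{6} = 16807 · 64/117649 = 64/7.
Numerically: E[X] ≈ 9.1429.

E[X] = 16807 · (2/7)^{6} = 64/7 ≈ 9.1429.


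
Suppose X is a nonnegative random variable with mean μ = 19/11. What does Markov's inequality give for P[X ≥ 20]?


μ = E[X] = 19/11, a = 20.
Markov: P[X ≥ 20] ≤ μ/a = (19/11)/20 = 19/220.
Numerically: ≈ 0.08636.
(Since a = 20 > μ = 1.72727, the bound 19/220 is < 1 and informative.)

P[X ≥ 20] ≤ 19/220 ≈ 0.08636.


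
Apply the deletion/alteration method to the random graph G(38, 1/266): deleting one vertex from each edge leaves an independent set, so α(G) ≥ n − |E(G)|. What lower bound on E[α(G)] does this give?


E[|E(G)|] = C(38, 2)·p = 703 · (1/266) = 37/14.
E[α(G)] ≥ n − E[|E(G)|] = 38 − 37/14 = 495/14.
Numerically: ≈ 35.357143.
(This is only a lower bound; the true E[α(G)] may be larger.)

E[α(G)] ≥ 495/14 ≈ 35.357143.


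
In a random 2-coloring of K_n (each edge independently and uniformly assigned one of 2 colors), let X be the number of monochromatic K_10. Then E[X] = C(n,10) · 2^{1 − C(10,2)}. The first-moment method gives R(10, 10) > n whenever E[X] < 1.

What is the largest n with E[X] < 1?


We need C(n, 10) · 2^{1 − 45} < 1, i.e. C(n, 10) < 2^{45 − 1} = 17592186044416.
Check values of n near the boundary:
  n = 94: C(94, 10) = 9041256841903; 9041256841903 < 17592186044416? YES
  n = 95: C(95, 10) = 10104934117421; 10104934117421 < 17592186044416? YES
  n = 96: C(96, 10) = 11279926456656; 11279926456656 < 17592186044416? YES
  n = 97: C(97, 10) = 12576469727536; 12576469727536 < 17592186044416? YES
  n = 98: C(98, 10) = 14005614014756; 14005614014756 < 17592186044416? YES
  n = 99: C(99, 10) = 15579278510796; 15579278510796 < 17592186044416? YES
  n = 100: C(100, 10) = 17310309456440; 17310309456440 < 17592186044416? YES
  n = 101: C(101, 10) = 19212541264840; 19212541264840 < 17592186044416? NO
The largest n with C(n, 10) < 17592186044416 is n = 100 (where E[X] = 2163788682055/2199023255552 ≈ 0.98398). Hence R(10, 10) > 100, i.e. R(10, 10) ≥ 101.

Largest n = 100; hence R(10, 10) > 100.


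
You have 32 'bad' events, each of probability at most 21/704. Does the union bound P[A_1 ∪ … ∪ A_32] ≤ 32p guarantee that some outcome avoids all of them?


Union bound: P[∪_{i=1}^{32} A_i] ≤ Σ_i P[A_i] ≤ 32·p = 32·(21/704) = 21/22.
Numerically: 21/22 ≈ 0.95455.
Is 21/22 < 1? YES.
Since P[∪ A_i] ≤ 21/22 < 1, the complement has P[∩ A_i^c] ≥ 1 − 21/22 = 1/22 > 0, so some outcome avoids every A_i.

32·p = 21/22 ≈ 0.95455; existence CERTIFIED by the union bound.


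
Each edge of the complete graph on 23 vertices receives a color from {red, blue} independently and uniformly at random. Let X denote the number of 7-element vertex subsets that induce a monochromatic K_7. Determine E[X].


Let X = Σ_S X_S over the C(23, 7) = 245157 subsets S of size 7, where X_S = 1 if the K_7 on S is monochromatic.
For a fixed S, the K_7 on S has C(7, 2) = 21 edges. P[all 21 edges red] = (1/2)^21, and likewise for blue, so P[monochromatic] = 2·(1/2)^21 = 2^{1 − 21} = 1/1048576.
By linearity: E[X] = C(23, 7) · 2^{1 − 21} = 245157 · 1/1048576 = 245157/1048576.
Numerically: E[X] ≈ 0.233800.

E[X] = C(23,7)·2^(1−C(7,2)) = 245157/1048576 ≈ 0.233800.
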